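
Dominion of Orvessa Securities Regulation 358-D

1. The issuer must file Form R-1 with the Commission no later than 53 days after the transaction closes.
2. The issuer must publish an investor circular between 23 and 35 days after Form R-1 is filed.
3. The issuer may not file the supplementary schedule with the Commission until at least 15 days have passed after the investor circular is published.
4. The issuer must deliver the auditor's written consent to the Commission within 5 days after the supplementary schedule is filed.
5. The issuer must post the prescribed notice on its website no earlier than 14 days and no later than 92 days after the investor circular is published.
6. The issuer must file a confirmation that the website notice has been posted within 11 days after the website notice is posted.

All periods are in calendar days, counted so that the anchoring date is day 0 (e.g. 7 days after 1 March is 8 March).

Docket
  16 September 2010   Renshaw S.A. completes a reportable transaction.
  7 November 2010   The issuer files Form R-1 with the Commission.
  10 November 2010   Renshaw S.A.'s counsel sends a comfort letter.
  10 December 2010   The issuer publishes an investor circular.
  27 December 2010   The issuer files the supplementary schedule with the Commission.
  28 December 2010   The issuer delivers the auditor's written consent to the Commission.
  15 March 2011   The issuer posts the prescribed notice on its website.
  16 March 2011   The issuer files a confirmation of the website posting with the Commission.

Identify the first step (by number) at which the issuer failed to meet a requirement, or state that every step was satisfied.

Step 5

Step 1 — counting 53 days from 16 September 2010 (when the transaction closes) gives a deadline of 8 November 2010; done 7 November 2010 — timely.
Step 2 — 23 and 35 days from 7 November 2010 (when Form R-1 is filed) are 30 November 2010 and 12 December 2010 respectively; done 10 December 2010, which is between those dates.
Step 3 — must wait 15 days from 10 December 2010 (when the investor circular is published), so not before 25 December 2010; 27 December 2010 is on or after that date.
Step 4 — counting 5 days from 27 December 2010 (when the supplementary schedule is filed) gives a deadline of 1 January 2011; done 28 December 2010 — timely.
Step 5 — 14 and 92 days from 10 December 2010 (when the investor circular is published) are 24 December 2010 and 12 March 2011 respectively; done 15 March 2011 — 3 days after the window closed.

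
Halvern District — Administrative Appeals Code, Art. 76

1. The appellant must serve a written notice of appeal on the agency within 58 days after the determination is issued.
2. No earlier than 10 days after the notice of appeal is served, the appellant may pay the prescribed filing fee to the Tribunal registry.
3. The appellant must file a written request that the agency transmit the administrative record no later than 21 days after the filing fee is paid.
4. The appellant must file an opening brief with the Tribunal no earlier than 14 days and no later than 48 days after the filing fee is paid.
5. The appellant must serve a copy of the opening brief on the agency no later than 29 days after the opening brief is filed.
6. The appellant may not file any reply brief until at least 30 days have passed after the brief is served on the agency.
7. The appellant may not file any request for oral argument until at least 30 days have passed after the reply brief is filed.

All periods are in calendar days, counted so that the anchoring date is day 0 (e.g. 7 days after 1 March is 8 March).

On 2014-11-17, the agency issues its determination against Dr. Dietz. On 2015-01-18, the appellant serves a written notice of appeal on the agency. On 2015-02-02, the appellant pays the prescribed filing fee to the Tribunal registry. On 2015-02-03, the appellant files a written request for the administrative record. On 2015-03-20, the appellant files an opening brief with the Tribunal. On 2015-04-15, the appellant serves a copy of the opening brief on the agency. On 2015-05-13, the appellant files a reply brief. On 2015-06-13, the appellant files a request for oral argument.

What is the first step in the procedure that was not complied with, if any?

Step 1 — counting 58 days from 2014-11-17 (when the determination is issued) gives a deadline of 2015-01-14; done 2015-01-18 — 4 days late.
Later steps need not be reached.

Step 1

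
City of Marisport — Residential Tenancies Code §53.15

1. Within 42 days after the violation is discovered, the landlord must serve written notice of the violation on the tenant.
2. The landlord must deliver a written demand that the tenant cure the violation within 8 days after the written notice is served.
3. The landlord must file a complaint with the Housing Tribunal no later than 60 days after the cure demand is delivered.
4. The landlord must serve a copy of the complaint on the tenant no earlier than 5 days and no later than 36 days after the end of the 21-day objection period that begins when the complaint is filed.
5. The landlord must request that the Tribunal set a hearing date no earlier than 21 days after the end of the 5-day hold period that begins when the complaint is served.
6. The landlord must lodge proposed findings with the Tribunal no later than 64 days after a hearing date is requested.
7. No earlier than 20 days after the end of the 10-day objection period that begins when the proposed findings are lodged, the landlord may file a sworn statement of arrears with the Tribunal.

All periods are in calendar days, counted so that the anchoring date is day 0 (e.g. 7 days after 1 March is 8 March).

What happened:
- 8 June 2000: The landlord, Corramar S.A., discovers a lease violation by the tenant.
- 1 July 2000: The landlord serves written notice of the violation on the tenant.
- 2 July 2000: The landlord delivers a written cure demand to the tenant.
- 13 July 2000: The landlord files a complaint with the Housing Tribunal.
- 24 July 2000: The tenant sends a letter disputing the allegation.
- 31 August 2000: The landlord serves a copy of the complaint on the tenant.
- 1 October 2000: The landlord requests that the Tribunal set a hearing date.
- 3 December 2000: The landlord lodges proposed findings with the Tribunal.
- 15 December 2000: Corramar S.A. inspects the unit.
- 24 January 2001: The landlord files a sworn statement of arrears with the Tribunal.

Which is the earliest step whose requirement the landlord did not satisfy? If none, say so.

Step 1: 42 days after 8 June 2000 (when the violation is discovered) is 20 July 2000; completed 1 July 2000, before the deadline.
Step 2: 8 days after 1 July 2000 (when the written notice is served) is 9 July 2000; completed 2 July 2000, before the deadline.
Step 3: 60 days after 2 July 2000 (when the cure demand is delivered) is 31 August 2000; done 13 July 2000 — timely.
Step 4: the window is 5–36 days after 3 August 2000 (end of the 21-day objection period, which began when the complaint is filed on 13 July 2000), so 8 August 2000 through 8 September 2000; done 31 August 2000 — within the window.
Step 5: the earliest permitted date is 21 days after 5 September 2000 (end of the 5-day hold period, which began when the complaint is served on 31 August 2000), i.e. 26 September 2000; done 1 October 2000, after the minimum wait.
Step 6: 64 days after 1 October 2000 (when a hearing date is requested) is 4 December 2000; 3 December 2000 is within that limit.
Step 7: the earliest permitted date is 20 days after 13 December 2000 (end of the 10-day objection period, which began when the proposed findings are lodged on 3 December 2000), i.e. 2 January 2001; 24 January 2001 is on or after that date.

None — every step was satisfied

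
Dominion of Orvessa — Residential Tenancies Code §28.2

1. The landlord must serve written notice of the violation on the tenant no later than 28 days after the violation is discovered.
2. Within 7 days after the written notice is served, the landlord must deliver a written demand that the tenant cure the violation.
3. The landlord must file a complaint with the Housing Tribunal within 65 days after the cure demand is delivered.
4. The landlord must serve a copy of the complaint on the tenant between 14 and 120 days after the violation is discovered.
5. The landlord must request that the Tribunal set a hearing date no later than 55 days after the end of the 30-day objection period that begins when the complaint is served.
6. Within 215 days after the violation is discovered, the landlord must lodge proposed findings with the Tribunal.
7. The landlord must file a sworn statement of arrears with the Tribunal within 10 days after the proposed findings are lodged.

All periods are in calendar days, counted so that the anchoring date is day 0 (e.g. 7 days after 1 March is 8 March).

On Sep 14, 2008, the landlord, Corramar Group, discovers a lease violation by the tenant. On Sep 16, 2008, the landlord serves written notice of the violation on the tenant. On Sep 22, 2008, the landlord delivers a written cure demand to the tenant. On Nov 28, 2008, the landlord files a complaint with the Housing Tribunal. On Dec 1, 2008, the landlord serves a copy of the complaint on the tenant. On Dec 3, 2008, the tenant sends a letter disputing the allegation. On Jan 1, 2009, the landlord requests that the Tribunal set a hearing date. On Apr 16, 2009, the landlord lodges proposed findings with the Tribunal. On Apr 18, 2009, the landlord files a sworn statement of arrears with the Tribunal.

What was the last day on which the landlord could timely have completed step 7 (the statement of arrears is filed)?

Step 7 runs from Apr 16, 2009, when the proposed findings are lodged. 10 days after Apr 16, 2009 is Apr 26, 2009.

Apr 26, 2009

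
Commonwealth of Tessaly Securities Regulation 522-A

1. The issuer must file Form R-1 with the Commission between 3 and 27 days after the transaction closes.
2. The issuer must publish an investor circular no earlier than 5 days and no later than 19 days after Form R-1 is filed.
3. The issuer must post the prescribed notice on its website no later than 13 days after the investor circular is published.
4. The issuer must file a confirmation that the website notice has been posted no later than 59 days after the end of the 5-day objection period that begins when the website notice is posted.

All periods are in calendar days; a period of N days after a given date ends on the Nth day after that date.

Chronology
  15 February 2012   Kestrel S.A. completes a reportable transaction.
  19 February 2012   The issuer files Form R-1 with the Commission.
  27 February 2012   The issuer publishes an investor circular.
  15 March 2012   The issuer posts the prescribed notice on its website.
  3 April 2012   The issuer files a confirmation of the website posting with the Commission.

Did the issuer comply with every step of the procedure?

No

Step 1: the window is 3–27 days after 15 February 2012 (when the transaction closes), so 18 February 2012 through 13 March 2012; done 19 February 2012 — within the window.
Step 2: the window is 5–19 days after 19 February 2012 (when Form R-1 is filed), so 24 February 2012 through 9 March 2012; done 27 February 2012 — within the window.
Step 3: 13 days after 27 February 2012 (when the investor circular is published) is 11 March 2012; done 15 March 2012 — 4 days late.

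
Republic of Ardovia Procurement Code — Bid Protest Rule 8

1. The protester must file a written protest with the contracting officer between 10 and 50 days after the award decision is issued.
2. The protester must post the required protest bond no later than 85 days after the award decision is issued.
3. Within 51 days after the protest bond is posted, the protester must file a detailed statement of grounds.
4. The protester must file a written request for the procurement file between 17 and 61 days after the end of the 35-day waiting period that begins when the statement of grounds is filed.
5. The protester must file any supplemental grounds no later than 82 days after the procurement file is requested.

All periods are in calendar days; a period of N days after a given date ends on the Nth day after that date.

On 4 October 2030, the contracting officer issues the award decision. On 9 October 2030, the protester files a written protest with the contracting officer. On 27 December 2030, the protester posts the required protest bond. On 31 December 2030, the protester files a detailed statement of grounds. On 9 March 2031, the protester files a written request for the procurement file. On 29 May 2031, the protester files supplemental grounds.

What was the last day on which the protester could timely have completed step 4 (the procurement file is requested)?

The statement of grounds is filed on 31 December 2030; the 35-day waiting period therefore ends 4 February 2031, and step 4 runs from that date. The window is 17–61 days after 4 February 2031; it closes on 6 April 2031.

6 April 2031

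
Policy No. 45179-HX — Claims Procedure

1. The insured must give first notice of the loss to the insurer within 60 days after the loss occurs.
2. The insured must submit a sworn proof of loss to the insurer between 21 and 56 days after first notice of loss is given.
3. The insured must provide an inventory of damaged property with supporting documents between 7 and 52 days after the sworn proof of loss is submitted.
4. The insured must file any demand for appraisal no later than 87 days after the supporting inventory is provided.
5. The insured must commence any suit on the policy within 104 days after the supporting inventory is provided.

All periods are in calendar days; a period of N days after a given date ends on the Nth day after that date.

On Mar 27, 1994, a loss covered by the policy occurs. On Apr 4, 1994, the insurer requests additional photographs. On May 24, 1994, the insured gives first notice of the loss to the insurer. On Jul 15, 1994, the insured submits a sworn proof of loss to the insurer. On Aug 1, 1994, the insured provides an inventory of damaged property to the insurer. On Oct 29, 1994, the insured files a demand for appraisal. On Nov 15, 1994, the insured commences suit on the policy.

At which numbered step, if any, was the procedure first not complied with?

Step 1: 60 days after Mar 27, 1994 (when the loss occurs) is May 26, 1994; completed May 24, 1994, before the deadline.
Step 2: the window is 21–56 days after May 24, 1994 (when first notice of loss is given), so Jun 14, 1994 through Jul 19, 1994; done Jul 15, 1994 — within the window.
Step 3: the window is 7–52 days after Jul 15, 1994 (when the sworn proof of loss is submitted), so Jul 22, 1994 through Sep 5, 1994; done Aug 1, 1994, which is between those dates.
Step 4: 87 days after Aug 1, 1994 (when the supporting inventory is provided) is Oct 27, 1994; not done until Oct 29, 1994, 2 days after the deadline.
That is the first point of non-compliance.

Step 4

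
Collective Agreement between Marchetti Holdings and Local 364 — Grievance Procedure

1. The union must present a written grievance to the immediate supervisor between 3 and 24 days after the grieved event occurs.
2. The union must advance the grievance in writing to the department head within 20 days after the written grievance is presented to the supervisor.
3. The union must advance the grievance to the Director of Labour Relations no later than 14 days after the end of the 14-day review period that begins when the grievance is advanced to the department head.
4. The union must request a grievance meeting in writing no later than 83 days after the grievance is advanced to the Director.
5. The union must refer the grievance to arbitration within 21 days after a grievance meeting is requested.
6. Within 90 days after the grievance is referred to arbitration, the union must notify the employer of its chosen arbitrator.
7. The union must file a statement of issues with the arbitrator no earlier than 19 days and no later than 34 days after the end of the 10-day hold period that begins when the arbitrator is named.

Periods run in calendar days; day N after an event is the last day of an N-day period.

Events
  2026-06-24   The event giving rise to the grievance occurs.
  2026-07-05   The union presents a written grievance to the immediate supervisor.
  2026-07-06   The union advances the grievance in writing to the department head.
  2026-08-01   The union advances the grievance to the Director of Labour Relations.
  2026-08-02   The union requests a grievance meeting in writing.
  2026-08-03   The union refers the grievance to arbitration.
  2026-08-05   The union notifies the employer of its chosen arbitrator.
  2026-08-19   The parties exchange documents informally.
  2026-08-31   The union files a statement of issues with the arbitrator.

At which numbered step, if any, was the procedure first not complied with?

Step 1: the window is 3–24 days after 2026-06-24 (when the grieved event occurs), so 2026-06-27 through 2026-07-18; done 2026-07-05 — within the window.
Step 2: 20 days after 2026-07-05 (when the written grievance is presented to the supervisor) is 2026-07-25; done 2026-07-06 — timely.
Step 3: 14 days after 2026-07-20 (end of the 14-day review period, which began when the grievance is advanced to the department head on 2026-07-06) is 2026-08-03; completed 2026-08-01, before the deadline.
Step 4: 83 days after 2026-08-01 (when the grievance is advanced to the Director) is 2026-10-23; done 2026-08-02 — timely.
Step 5: 21 days after 2026-08-02 (when a grievance meeting is requested) is 2026-08-23; completed 2026-08-03, before the deadline.
Step 6: 90 days after 2026-08-03 (when the grievance is referred to arbitration) is 2026-11-01; completed 2026-08-05, before the deadline.
Step 7: the window is 19–34 days after 2026-08-15 (end of the 10-day hold period, which began when the arbitrator is named on 2026-08-05), so 2026-09-03 through 2026-09-18; 2026-08-31 is 3 days too early.

Step 7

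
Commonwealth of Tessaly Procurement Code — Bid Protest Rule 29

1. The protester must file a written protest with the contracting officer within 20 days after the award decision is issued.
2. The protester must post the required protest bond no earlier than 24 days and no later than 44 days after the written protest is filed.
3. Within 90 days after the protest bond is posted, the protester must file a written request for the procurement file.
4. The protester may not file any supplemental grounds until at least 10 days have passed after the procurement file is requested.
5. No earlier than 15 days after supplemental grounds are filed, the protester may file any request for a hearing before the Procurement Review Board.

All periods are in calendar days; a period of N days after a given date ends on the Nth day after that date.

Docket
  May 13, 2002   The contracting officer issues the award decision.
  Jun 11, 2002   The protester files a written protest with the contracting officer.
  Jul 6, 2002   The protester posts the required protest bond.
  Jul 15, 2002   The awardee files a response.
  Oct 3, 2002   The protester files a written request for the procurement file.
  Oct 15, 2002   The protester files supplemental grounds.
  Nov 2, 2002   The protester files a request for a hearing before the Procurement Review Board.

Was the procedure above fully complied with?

No

Step 1: 20 days after May 13, 2002 (when the award decision is issued) is Jun 2, 2002; done Jun 11, 2002 — 9 days late.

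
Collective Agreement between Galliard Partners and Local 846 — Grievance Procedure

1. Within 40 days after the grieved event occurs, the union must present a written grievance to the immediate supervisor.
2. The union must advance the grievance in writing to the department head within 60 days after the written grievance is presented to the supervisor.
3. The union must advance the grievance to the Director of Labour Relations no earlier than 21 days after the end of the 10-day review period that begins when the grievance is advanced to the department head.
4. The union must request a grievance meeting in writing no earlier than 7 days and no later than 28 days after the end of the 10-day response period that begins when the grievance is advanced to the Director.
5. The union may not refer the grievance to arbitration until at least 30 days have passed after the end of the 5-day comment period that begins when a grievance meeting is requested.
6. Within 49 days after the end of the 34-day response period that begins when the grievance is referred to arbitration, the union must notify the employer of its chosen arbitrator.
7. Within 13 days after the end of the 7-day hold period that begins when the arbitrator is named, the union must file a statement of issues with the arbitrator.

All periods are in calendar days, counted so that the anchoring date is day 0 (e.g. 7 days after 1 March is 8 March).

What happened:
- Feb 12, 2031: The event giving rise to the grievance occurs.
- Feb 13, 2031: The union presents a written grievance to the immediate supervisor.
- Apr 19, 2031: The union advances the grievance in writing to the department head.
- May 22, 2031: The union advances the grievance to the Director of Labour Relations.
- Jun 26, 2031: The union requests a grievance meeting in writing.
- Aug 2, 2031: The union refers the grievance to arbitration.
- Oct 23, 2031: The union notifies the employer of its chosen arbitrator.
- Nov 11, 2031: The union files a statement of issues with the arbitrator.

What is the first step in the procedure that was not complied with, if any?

Step 2

Step 1 — counting 40 days from Feb 12, 2031 (when the grieved event occurs) gives a deadline of Mar 24, 2031; completed Feb 13, 2031, before the deadline.
Step 2 — counting 60 days from Feb 13, 2031 (when the written grievance is presented to the supervisor) gives a deadline of Apr 14, 2031; not done until Apr 19, 2031, 5 days after the deadline.
The procedure was therefore not followed at step 2.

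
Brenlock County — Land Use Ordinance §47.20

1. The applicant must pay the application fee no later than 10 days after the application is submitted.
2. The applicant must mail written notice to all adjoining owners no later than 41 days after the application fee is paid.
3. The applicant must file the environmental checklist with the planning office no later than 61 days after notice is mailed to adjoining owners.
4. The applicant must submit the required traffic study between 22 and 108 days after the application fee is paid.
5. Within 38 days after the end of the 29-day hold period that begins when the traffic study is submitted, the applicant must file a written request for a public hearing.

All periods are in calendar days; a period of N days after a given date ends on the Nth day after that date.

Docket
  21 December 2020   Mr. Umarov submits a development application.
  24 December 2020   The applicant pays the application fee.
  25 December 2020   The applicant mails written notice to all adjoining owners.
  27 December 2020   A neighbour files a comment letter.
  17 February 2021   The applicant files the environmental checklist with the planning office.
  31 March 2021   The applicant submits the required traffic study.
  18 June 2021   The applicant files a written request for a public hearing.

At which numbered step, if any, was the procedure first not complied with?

Step 1: 10 days after 21 December 2020 (when the application is submitted) is 31 December 2020; completed 24 December 2020, before the deadline.
Step 2: 41 days after 24 December 2020 (when the application fee is paid) is 3 February 2021; completed 25 December 2020, before the deadline.
Step 3: 61 days after 25 December 2020 (when notice is mailed to adjoining owners) is 24 February 2021; done 17 February 2021 — timely.
Step 4: the window is 22–108 days after 24 December 2020 (when the application fee is paid), so 15 January 2021 through 11 April 2021; done 31 March 2021 — within the window.
Step 5: 38 days after 29 April 2021 (end of the 29-day hold period, which began when the traffic study is submitted on 31 March 2021) is 6 June 2021; not done until 18 June 2021, 12 days after the deadline.
The procedure was therefore not followed at step 5.

Step 5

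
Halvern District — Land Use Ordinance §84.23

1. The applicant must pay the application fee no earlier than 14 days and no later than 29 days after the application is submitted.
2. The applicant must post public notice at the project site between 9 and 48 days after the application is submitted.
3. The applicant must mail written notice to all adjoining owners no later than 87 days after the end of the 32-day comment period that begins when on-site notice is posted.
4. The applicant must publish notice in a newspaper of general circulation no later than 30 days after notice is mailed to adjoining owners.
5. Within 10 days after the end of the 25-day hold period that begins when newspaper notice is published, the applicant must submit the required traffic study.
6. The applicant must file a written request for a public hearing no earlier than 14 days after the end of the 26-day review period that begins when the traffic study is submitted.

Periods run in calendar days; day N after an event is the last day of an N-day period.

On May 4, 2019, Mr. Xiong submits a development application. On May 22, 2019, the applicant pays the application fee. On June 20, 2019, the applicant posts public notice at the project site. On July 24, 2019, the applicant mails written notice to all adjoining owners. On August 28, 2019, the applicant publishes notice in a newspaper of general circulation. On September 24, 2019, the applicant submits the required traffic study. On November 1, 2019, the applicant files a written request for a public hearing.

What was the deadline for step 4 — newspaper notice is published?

August 23, 2019

Step 4 runs from July 24, 2019, when notice is mailed to adjoining owners. 30 days after July 24, 2019 is August 23, 2019.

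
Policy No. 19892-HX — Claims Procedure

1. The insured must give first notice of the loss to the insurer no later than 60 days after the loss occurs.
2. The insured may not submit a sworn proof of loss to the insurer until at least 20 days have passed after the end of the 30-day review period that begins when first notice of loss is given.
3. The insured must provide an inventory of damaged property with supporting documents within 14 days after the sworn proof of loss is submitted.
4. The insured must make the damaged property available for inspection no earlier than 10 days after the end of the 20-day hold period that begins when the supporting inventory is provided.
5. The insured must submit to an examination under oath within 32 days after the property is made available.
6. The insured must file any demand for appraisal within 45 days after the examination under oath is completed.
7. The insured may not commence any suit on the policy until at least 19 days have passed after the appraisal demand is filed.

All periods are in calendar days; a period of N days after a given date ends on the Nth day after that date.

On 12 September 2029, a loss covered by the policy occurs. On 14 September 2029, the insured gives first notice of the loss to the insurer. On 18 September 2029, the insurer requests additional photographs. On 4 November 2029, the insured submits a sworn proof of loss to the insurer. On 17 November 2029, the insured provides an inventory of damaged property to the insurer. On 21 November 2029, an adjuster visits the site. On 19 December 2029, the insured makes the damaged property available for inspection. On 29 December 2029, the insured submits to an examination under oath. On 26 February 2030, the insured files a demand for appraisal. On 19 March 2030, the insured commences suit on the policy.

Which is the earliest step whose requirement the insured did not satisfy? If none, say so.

Step 6

(1) due by 12 September 2029 + 60 days = 11 November 2029; done 14 September 2029 — timely.
(2) permitted from 14 October 2029 + 20 days = 3 November 2029 onward; 4 November 2029 is on or after that date.
(3) due by 4 November 2029 + 14 days = 18 November 2029; completed 17 November 2029, before the deadline.
(4) permitted from 7 December 2029 + 10 days = 17 December 2029 onward; done 19 December 2029, after the minimum wait.
(5) due by 19 December 2029 + 32 days = 20 January 2030; 29 December 2029 is within that limit.
(6) due by 29 December 2029 + 45 days = 12 February 2030; done 26 February 2030 — 14 days late.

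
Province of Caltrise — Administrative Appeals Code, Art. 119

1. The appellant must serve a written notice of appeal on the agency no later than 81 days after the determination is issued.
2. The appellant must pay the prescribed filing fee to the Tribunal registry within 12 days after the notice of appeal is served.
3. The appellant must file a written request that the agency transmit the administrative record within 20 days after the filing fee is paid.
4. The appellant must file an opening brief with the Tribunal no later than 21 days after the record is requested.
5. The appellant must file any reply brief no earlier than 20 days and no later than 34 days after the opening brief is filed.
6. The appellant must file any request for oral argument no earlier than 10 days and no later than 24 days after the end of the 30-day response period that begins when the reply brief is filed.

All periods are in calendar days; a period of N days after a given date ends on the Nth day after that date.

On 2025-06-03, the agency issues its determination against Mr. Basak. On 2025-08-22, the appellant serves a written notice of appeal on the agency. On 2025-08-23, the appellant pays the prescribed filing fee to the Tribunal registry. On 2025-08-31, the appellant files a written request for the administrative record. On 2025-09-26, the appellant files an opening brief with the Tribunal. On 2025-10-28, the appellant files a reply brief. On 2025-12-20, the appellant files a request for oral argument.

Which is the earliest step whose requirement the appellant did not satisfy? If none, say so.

Step 4

(1) due by 2025-06-03 + 81 days = 2025-08-23; done 2025-08-22 — timely.
(2) due by 2025-08-22 + 12 days = 2025-09-03; 2025-08-23 is within that limit.
(3) due by 2025-08-23 + 20 days = 2025-09-12; completed 2025-08-31, before the deadline.
(4) due by 2025-08-31 + 21 days = 2025-09-21; 2025-09-26 misses that deadline by 5 days.
Later steps need not be reached.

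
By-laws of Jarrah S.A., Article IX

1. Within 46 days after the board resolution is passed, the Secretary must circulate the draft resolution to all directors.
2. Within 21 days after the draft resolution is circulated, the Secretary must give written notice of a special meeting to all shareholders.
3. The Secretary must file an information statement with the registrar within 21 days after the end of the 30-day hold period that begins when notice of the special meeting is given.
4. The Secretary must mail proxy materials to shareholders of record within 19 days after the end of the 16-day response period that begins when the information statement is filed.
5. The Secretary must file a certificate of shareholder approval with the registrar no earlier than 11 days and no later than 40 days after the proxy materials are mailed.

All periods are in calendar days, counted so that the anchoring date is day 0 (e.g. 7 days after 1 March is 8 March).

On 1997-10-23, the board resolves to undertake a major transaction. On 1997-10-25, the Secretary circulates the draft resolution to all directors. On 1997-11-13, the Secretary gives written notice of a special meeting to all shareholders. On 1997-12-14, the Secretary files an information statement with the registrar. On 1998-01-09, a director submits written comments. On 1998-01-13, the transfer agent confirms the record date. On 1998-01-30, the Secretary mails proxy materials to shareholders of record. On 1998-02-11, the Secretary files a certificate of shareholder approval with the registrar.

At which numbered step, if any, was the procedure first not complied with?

Step 4

Step 1 — counting 46 days from 1997-10-23 (when the board resolution is passed) gives a deadline of 1997-12-08; 1997-10-25 is within that limit.
Step 2 — counting 21 days from 1997-10-25 (when the draft resolution is circulated) gives a deadline of 1997-11-15; 1997-11-13 is within that limit.
Step 3 — counting 21 days from 1997-12-13 (end of the 30-day hold period, which began when notice of the special meeting is given on 1997-11-13) gives a deadline of 1998-01-03; done 1997-12-14 — timely.
Step 4 — counting 19 days from 1997-12-30 (end of the 16-day response period, which began when the information statement is filed on 1997-12-14) gives a deadline of 1998-01-18; 1998-01-30 misses that deadline by 12 days.
The procedure was therefore not followed at step 4.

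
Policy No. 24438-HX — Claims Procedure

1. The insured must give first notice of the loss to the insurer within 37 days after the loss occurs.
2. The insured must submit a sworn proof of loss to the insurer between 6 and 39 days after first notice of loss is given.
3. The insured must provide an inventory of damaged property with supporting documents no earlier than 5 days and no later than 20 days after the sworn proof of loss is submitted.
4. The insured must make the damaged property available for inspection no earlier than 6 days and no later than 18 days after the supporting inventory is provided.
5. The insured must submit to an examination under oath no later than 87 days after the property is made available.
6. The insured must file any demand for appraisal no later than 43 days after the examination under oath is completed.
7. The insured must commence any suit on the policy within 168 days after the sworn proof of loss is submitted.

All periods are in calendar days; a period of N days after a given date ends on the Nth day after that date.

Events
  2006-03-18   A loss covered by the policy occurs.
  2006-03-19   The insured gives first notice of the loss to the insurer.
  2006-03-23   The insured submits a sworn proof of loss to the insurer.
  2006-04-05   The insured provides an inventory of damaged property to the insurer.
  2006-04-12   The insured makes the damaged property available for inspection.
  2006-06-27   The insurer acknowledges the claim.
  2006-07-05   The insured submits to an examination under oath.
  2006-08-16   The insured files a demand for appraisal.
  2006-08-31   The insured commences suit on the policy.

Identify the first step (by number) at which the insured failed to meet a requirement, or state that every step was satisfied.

(1) due by 2006-03-18 + 37 days = 2006-04-24; done 2006-03-19 — timely.
(2) the permitted window runs from 2006-03-19 + 6 = 2006-03-25 to 2006-03-19 + 39 = 2006-04-27; done 2006-03-23 — 2 days before the window opened.
That is the first point of non-compliance.

Step 2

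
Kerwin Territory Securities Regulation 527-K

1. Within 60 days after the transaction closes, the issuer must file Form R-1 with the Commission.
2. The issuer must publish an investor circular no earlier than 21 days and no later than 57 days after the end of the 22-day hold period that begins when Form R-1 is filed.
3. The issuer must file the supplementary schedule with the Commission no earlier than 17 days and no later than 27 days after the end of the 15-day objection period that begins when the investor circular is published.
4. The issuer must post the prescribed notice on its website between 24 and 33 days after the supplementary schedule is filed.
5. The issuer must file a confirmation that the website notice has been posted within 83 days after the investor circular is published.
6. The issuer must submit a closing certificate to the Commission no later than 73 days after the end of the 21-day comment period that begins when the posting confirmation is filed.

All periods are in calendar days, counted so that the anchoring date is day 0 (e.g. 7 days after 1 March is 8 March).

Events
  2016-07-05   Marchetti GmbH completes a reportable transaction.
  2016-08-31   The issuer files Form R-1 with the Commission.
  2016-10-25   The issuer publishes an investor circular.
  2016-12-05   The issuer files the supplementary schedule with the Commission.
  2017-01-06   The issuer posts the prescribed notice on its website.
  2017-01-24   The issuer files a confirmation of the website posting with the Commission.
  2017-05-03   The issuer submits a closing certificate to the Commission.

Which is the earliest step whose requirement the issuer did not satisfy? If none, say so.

Step 1: 60 days after 2016-07-05 (when the transaction closes) is 2016-09-03; 2016-08-31 is within that limit.
Step 2: the window is 21–57 days after 2016-09-22 (end of the 22-day hold period, which began when Form R-1 is filed on 2016-08-31), so 2016-10-13 through 2016-11-18; done 2016-10-25 — within the window.
Step 3: the window is 17–27 days after 2016-11-09 (end of the 15-day objection period, which began when the investor circular is published on 2016-10-25), so 2016-11-26 through 2016-12-06; done 2016-12-05, which is between those dates.
Step 4: the window is 24–33 days after 2016-12-05 (when the supplementary schedule is filed), so 2016-12-29 through 2017-01-07; done 2017-01-06, which is between those dates.
Step 5: 83 days after 2016-10-25 (when the investor circular is published) is 2017-01-16; not done until 2017-01-24, 8 days after the deadline.
No need to go further; step 5 was not satisfied.

Step 5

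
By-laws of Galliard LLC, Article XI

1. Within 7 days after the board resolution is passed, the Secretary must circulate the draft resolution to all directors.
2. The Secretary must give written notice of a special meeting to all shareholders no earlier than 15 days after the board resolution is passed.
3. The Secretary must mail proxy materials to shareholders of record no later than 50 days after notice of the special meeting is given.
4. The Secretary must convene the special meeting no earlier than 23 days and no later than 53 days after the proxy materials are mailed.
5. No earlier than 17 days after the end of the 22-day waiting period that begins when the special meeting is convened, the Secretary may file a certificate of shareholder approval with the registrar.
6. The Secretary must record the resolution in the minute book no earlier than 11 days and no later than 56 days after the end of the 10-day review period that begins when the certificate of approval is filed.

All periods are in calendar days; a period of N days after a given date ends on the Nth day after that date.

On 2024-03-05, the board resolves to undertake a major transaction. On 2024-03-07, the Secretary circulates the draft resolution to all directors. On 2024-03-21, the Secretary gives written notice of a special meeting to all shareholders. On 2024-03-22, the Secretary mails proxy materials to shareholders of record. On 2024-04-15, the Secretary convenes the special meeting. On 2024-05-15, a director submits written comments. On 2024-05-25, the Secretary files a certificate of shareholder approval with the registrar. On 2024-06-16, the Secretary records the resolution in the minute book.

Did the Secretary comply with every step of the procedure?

Yes

(1) due by 2024-03-05 + 7 days = 2024-03-12; completed 2024-03-07, before the deadline.
(2) permitted from 2024-03-05 + 15 days = 2024-03-20 onward; done 2024-03-21, after the minimum wait.
(3) due by 2024-03-21 + 50 days = 2024-05-10; done 2024-03-22 — timely.
(4) the permitted window runs from 2024-03-22 + 23 = 2024-04-14 to 2024-03-22 + 53 = 2024-05-14; done 2024-04-15 — within the window.
(5) permitted from 2024-05-07 + 17 days = 2024-05-24 onward; done 2024-05-25 — permitted.
(6) the permitted window runs from 2024-06-04 + 11 = 2024-06-15 to 2024-06-04 + 56 = 2024-07-30; done 2024-06-16 — within the window.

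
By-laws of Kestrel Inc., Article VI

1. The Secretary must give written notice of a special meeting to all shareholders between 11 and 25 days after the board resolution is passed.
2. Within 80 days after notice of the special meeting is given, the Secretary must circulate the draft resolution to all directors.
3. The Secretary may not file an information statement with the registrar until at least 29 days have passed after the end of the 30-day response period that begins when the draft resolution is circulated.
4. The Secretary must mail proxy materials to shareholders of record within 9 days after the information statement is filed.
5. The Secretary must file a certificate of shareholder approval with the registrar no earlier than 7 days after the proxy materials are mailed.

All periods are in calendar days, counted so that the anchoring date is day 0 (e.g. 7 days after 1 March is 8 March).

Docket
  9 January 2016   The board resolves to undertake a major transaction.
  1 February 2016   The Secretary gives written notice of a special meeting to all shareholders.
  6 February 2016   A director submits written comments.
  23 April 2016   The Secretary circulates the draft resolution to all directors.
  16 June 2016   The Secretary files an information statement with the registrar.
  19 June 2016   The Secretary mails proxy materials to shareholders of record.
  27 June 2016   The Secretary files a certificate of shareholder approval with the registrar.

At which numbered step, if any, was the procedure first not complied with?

Step 2

(1) the permitted window runs from 9 January 2016 + 11 = 20 January 2016 to 9 January 2016 + 25 = 3 February 2016; 1 February 2016 falls inside that range.
(2) due by 1 February 2016 + 80 days = 21 April 2016; 23 April 2016 misses that deadline by 2 days.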